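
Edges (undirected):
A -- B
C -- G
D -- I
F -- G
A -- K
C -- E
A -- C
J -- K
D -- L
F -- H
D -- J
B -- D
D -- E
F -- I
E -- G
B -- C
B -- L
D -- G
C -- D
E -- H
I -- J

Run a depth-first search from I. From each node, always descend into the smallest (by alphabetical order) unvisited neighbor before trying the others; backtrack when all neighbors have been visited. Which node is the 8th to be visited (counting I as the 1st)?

F

Visit I
I → D
D → B
B → A
A → C
C → E
E → G
G → F
F → H
A → K
K → J
B → L

Visit order: I, D, B, A, C, E, G, F, H, K, J, L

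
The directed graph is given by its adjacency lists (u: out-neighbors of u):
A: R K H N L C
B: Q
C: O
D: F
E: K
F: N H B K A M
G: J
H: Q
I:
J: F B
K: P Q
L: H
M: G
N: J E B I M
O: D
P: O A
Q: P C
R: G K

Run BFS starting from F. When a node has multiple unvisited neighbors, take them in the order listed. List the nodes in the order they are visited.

F, N, H, B, K, A, M, J, E, I, Q, P, R, L, C, G, O, D

Visit F; enqueue N, H, B, K, A, M → queue [N, H, B, K, A, M]
Visit N; enqueue J, E, I → queue [H, B, K, A, M, J, E, I]
Visit H; enqueue Q → queue [B, K, A, M, J, E, I, Q]
Visit B → queue [K, A, M, J, E, I, Q]
Visit K; enqueue P → queue [A, M, J, E, I, Q, P]
Visit A; enqueue R, L, C → queue [M, J, E, I, Q, P, R, L, C]
Visit M; enqueue G → queue [J, E, I, Q, P, R, L, C, G]
Visit J → queue [E, I, Q, P, R, L, C, G]
Visit E → queue [I, Q, P, R, L, C, G]
Visit I → queue [Q, P, R, L, C, G]
Visit Q → queue [P, R, L, C, G]
Visit P; enqueue O → queue [R, L, C, G, O]
Visit R → queue [L, C, G, O]
Visit L → queue [C, G, O]
Visit C → queue [G, O]
Visit G → queue [O]
Visit O; enqueue D → queue [D]
Visit D → queue []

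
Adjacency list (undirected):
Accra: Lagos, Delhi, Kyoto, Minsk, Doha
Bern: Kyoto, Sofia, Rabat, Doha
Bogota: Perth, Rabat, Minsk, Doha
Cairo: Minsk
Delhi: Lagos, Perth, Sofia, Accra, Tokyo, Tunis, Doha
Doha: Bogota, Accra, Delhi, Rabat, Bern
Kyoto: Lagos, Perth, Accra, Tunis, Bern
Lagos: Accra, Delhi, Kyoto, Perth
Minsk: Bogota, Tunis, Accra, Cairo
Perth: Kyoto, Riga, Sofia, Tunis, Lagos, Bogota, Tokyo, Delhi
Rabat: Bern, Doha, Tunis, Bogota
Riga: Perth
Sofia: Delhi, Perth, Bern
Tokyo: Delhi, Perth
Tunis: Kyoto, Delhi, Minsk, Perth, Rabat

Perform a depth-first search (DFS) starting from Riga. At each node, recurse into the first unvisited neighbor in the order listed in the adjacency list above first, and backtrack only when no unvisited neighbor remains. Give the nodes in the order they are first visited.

Riga -> Perth -> Kyoto -> Lagos -> Accra -> Delhi -> Sofia -> Bern -> Rabat -> Doha -> Bogota -> Minsk -> Tunis -> Cairo -> Tokyo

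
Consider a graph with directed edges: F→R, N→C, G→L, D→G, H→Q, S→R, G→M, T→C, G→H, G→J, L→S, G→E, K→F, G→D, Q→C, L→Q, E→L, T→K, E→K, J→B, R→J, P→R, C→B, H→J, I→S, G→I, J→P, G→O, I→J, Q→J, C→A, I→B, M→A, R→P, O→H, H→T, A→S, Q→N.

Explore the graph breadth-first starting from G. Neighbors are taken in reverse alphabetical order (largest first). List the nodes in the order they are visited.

Visit G; enqueue O, M, L, J, I, H, E, D → queue [O, M, L, J, I, H, E, D]
Visit O → queue [M, L, J, I, H, E, D]
Visit M; enqueue A → queue [L, J, I, H, E, D, A]
Visit L; enqueue S, Q → queue [J, I, H, E, D, A, S, Q]
Visit J; enqueue P, B → queue [I, H, E, D, A, S, Q, P, B]
Visit I → queue [H, E, D, A, S, Q, P, B]
Visit H; enqueue T → queue [E, D, A, S, Q, P, B, T]
Visit E; enqueue K → queue [D, A, S, Q, P, B, T, K]
Visit D → queue [A, S, Q, P, B, T, K]
Visit A → queue [S, Q, P, B, T, K]
Visit S; enqueue R → queue [Q, P, B, T, K, R]
Visit Q; enqueue N, C → queue [P, B, T, K, R, N, C]
Visit P → queue [B, T, K, R, N, C]
Visit B → queue [T, K, R, N, C]
Visit T → queue [K, R, N, C]
Visit K; enqueue F → queue [R, N, C, F]
Visit R → queue [N, C, F]
Visit N → queue [C, F]
Visit C → queue [F]
Visit F → queue []

G → O → M → L → J → I → H → E → D → A → S → Q → P → B → T → K → R → N → C → F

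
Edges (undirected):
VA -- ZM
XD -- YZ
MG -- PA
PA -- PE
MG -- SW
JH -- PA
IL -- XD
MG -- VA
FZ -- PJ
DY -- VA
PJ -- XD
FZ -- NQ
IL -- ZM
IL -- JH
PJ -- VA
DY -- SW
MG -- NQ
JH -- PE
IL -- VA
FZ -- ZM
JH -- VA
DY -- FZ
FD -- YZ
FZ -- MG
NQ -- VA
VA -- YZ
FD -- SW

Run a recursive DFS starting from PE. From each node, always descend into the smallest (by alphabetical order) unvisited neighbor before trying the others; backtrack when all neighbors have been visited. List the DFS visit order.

PE -> JH -> IL -> VA -> DY -> FZ -> MG -> NQ -> PA -> SW -> FD -> YZ -> XD -> PJ -> ZM

Visit PE
PE → JH
JH → IL
IL → VA
VA → DY
DY → FZ
FZ → MG
MG → NQ
MG → PA
MG → SW
SW → FD
FD → YZ
YZ → XD
XD → PJ
FZ → ZM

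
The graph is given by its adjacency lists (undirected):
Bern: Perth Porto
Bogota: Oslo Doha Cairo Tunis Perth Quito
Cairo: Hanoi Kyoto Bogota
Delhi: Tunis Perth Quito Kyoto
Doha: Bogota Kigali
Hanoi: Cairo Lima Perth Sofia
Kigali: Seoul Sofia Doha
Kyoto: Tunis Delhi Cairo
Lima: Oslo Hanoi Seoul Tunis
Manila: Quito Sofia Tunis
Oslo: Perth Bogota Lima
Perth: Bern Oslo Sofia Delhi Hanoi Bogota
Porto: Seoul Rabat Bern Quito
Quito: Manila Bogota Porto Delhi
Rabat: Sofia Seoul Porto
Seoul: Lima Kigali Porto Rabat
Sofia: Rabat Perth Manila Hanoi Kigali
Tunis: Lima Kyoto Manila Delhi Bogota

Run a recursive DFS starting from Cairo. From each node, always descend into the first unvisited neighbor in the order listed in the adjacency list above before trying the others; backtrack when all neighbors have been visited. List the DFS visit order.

Cairo → Hanoi → Lima → Oslo → Perth → Bern → Porto → Seoul → Kigali → Sofia → Rabat → Manila → Quito → Bogota → Doha → Tunis → Kyoto → Delhi

Visit Cairo
Cairo → Hanoi
Hanoi → Lima
Lima → Oslo
Oslo → Perth
Perth → Bern
Bern → Porto
Porto → Seoul
Seoul → Kigali
Kigali → Sofia
Sofia → Rabat
Sofia → Manila
Manila → Quito
Quito → Bogota
Bogota → Doha
Bogota → Tunis
Tunis → Kyoto
Kyoto → Delhi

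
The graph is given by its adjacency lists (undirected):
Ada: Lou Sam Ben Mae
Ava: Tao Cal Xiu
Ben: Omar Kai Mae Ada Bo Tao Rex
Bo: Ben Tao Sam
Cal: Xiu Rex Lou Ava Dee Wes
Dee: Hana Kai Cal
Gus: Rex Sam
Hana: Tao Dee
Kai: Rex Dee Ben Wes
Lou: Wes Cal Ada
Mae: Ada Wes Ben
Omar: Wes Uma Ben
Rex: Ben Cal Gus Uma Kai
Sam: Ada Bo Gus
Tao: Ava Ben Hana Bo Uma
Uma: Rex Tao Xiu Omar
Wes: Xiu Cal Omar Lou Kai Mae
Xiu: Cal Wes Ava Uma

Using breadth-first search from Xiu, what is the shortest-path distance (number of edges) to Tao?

2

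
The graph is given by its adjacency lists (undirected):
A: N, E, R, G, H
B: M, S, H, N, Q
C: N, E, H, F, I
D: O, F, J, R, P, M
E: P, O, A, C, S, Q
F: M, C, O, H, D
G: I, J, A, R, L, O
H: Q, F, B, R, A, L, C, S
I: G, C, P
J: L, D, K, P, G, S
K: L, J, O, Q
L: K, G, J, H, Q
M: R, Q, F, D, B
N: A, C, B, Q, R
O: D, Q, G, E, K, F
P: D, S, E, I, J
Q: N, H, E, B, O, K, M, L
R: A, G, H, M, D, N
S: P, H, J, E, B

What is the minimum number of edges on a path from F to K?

2

Level 0: F
Level 1: C, D, H, M, O
Level 2: A, B, E, G, I, J, K, L, N, P, Q, R, S
K first appears at level 2.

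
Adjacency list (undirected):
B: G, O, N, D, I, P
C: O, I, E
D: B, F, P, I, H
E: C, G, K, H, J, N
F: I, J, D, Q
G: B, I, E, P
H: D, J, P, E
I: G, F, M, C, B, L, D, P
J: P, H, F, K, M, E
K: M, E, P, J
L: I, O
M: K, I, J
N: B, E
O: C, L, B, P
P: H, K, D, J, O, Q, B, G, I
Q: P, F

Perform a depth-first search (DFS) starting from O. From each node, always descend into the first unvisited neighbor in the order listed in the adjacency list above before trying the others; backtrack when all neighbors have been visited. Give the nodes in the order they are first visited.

Visit O
O → C
C → I
I → G
G → B
B → N
N → E
E → K
K → M
M → J
J → P
P → H
H → D
D → F
F → Q
I → L

O, C, I, G, B, N, E, K, M, J, P, H, D, F, Q, L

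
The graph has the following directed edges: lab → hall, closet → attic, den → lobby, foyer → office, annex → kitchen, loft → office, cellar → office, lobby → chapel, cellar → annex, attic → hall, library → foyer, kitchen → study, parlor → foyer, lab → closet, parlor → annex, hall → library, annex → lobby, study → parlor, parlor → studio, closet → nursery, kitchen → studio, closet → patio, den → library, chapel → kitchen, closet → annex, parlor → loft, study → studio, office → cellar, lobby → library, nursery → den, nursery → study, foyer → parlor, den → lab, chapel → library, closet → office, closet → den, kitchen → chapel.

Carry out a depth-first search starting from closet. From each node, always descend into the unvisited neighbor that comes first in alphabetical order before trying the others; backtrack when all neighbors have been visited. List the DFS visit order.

closet → annex → kitchen → chapel → library → foyer → office → cellar → parlor → loft → studio → study → lobby → attic → hall → den → lab → nursery → patio

Visit closet
closet → annex
annex → kitchen
kitchen → chapel
chapel → library
library → foyer
foyer → office
office → cellar
foyer → parlor
parlor → loft
parlor → studio
kitchen → study
annex → lobby
closet → attic
attic → hall
closet → den
den → lab
closet → nursery
closet → patio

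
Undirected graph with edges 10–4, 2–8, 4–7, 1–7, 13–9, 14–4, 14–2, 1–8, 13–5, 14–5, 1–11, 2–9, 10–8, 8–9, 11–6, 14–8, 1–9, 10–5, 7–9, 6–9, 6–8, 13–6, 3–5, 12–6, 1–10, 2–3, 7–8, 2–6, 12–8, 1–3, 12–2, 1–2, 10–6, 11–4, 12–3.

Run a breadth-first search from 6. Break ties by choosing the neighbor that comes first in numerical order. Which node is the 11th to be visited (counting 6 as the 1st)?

Visit 6; enqueue 2, 8, 9, 10, 11, 12, 13 → queue [2, 8, 9, 10, 11, 12, 13]
Visit 2; enqueue 1, 3, 14 → queue [8, 9, 10, 11, 12, 13, 1, 3, 14]
Visit 8; enqueue 7 → queue [9, 10, 11, 12, 13, 1, 3, 14, 7]
Visit 9 → queue [10, 11, 12, 13, 1, 3, 14, 7]
Visit 10; enqueue 4, 5 → queue [11, 12, 13, 1, 3, 14, 7, 4, 5]
Visit 11 → queue [12, 13, 1, 3, 14, 7, 4, 5]
Visit 12 → queue [13, 1, 3, 14, 7, 4, 5]
Visit 13 → queue [1, 3, 14, 7, 4, 5]
Visit 1 → queue [3, 14, 7, 4, 5]
Visit 3 → queue [14, 7, 4, 5]
Visit 14 → queue [7, 4, 5]
Visit 7 → queue [4, 5]
Visit 4 → queue [5]
Visit 5 → queue []

Visit order: 6, 2, 8, 9, 10, 11, 12, 13, 1, 3, 14, 7, 4, 5

14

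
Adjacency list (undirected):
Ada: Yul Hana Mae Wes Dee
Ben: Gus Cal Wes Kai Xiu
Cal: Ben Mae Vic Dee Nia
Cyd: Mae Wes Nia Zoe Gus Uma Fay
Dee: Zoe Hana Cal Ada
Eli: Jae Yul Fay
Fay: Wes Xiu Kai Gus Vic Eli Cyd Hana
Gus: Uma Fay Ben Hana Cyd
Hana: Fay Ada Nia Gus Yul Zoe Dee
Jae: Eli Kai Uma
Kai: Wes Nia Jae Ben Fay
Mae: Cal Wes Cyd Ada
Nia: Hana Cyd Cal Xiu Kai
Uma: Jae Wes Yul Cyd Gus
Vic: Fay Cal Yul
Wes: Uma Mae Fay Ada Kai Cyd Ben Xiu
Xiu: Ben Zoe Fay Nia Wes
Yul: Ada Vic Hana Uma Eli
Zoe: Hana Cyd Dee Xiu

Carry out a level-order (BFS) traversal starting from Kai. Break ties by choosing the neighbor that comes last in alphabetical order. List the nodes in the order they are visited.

Kai Wes Nia Jae Fay Ben Xiu Uma Mae Cyd Ada Hana Cal Eli Vic Gus Zoe Yul Dee

Visit Kai; enqueue Wes, Nia, Jae, Fay, Ben → queue [Wes, Nia, Jae, Fay, Ben]
Visit Wes; enqueue Xiu, Uma, Mae, Cyd, Ada → queue [Nia, Jae, Fay, Ben, Xiu, Uma, Mae, Cyd, Ada]
Visit Nia; enqueue Hana, Cal → queue [Jae, Fay, Ben, Xiu, Uma, Mae, Cyd, Ada, Hana, Cal]
Visit Jae; enqueue Eli → queue [Fay, Ben, Xiu, Uma, Mae, Cyd, Ada, Hana, Cal, Eli]
Visit Fay; enqueue Vic, Gus → queue [Ben, Xiu, Uma, Mae, Cyd, Ada, Hana, Cal, Eli, Vic, Gus]
Visit Ben → queue [Xiu, Uma, Mae, Cyd, Ada, Hana, Cal, Eli, Vic, Gus]
Visit Xiu; enqueue Zoe → queue [Uma, Mae, Cyd, Ada, Hana, Cal, Eli, Vic, Gus, Zoe]
Visit Uma; enqueue Yul → queue [Mae, Cyd, Ada, Hana, Cal, Eli, Vic, Gus, Zoe, Yul]
Visit Mae → queue [Cyd, Ada, Hana, Cal, Eli, Vic, Gus, Zoe, Yul]
Visit Cyd → queue [Ada, Hana, Cal, Eli, Vic, Gus, Zoe, Yul]
Visit Ada; enqueue Dee → queue [Hana, Cal, Eli, Vic, Gus, Zoe, Yul, Dee]
Visit Hana → queue [Cal, Eli, Vic, Gus, Zoe, Yul, Dee]
Visit Cal → queue [Eli, Vic, Gus, Zoe, Yul, Dee]
Visit Eli → queue [Vic, Gus, Zoe, Yul, Dee]
Visit Vic → queue [Gus, Zoe, Yul, Dee]
Visit Gus → queue [Zoe, Yul, Dee]
Visit Zoe → queue [Yul, Dee]
Visit Yul → queue [Dee]
Visit Dee → queue []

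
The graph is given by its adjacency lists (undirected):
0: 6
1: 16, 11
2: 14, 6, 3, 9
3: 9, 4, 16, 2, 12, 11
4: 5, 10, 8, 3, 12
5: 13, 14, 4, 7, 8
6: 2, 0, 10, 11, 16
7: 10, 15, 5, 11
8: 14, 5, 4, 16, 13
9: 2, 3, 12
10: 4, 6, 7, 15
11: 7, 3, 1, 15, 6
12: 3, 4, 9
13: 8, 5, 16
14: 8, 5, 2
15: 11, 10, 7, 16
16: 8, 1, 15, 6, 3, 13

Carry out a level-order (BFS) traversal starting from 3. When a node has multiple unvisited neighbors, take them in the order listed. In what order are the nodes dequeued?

3, 9, 4, 16, 2, 12, 11, 5, 10, 8, 1, 15, 6, 13, 14, 7, 0

Visit 3; enqueue 9, 4, 16, 2, 12, 11 → queue [9, 4, 16, 2, 12, 11]
Visit 9 → queue [4, 16, 2, 12, 11]
Visit 4; enqueue 5, 10, 8 → queue [16, 2, 12, 11, 5, 10, 8]
Visit 16; enqueue 1, 15, 6, 13 → queue [2, 12, 11, 5, 10, 8, 1, 15, 6, 13]
Visit 2; enqueue 14 → queue [12, 11, 5, 10, 8, 1, 15, 6, 13, 14]
Visit 12 → queue [11, 5, 10, 8, 1, 15, 6, 13, 14]
Visit 11; enqueue 7 → queue [5, 10, 8, 1, 15, 6, 13, 14, 7]
Visit 5 → queue [10, 8, 1, 15, 6, 13, 14, 7]
Visit 10 → queue [8, 1, 15, 6, 13, 14, 7]
Visit 8 → queue [1, 15, 6, 13, 14, 7]
Visit 1 → queue [15, 6, 13, 14, 7]
Visit 15 → queue [6, 13, 14, 7]
Visit 6; enqueue 0 → queue [13, 14, 7, 0]
Visit 13 → queue [14, 7, 0]
Visit 14 → queue [7, 0]
Visit 7 → queue [0]
Visit 0 → queue []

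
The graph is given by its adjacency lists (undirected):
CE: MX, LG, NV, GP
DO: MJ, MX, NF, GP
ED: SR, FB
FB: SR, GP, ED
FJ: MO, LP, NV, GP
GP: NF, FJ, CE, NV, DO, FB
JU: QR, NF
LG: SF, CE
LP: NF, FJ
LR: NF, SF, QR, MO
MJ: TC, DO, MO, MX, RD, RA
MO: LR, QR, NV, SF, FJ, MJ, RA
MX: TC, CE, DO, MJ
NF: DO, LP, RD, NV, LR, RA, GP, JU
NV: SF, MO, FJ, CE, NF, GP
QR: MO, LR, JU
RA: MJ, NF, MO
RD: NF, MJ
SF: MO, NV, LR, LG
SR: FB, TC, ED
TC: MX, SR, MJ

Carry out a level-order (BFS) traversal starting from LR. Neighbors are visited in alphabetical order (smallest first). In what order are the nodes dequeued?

Visit LR; enqueue MO, NF, QR, SF → queue [MO, NF, QR, SF]
Visit MO; enqueue FJ, MJ, NV, RA → queue [NF, QR, SF, FJ, MJ, NV, RA]
Visit NF; enqueue DO, GP, JU, LP, RD → queue [QR, SF, FJ, MJ, NV, RA, DO, GP, JU, LP, RD]
Visit QR → queue [SF, FJ, MJ, NV, RA, DO, GP, JU, LP, RD]
Visit SF; enqueue LG → queue [FJ, MJ, NV, RA, DO, GP, JU, LP, RD, LG]
Visit FJ → queue [MJ, NV, RA, DO, GP, JU, LP, RD, LG]
Visit MJ; enqueue MX, TC → queue [NV, RA, DO, GP, JU, LP, RD, LG, MX, TC]
Visit NV; enqueue CE → queue [RA, DO, GP, JU, LP, RD, LG, MX, TC, CE]
Visit RA → queue [DO, GP, JU, LP, RD, LG, MX, TC, CE]
Visit DO → queue [GP, JU, LP, RD, LG, MX, TC, CE]
Visit GP; enqueue FB → queue [JU, LP, RD, LG, MX, TC, CE, FB]
Visit JU → queue [LP, RD, LG, MX, TC, CE, FB]
Visit LP → queue [RD, LG, MX, TC, CE, FB]
Visit RD → queue [LG, MX, TC, CE, FB]
Visit LG → queue [MX, TC, CE, FB]
Visit MX → queue [TC, CE, FB]
Visit TC; enqueue SR → queue [CE, FB, SR]
Visit CE → queue [FB, SR]
Visit FB; enqueue ED → queue [SR, ED]
Visit SR → queue [ED]
Visit ED → queue []

LR → MO → NF → QR → SF → FJ → MJ → NV → RA → DO → GP → JU → LP → RD → LG → MX → TC → CE → FB → SR → ED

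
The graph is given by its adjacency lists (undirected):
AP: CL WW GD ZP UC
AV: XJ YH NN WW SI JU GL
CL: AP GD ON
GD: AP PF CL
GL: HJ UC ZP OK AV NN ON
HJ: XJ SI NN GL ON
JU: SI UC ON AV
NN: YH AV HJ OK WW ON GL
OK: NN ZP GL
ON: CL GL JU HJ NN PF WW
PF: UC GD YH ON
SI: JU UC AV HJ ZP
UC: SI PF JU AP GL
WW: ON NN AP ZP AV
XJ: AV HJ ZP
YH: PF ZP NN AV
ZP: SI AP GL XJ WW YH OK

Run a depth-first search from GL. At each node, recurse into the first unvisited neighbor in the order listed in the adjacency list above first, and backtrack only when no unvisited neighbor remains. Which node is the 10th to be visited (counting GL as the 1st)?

Visit GL
GL → HJ
HJ → XJ
XJ → AV
AV → YH
YH → PF
PF → UC
UC → SI
SI → JU
JU → ON
ON → CL
CL → AP
AP → WW
WW → NN
NN → OK
OK → ZP
AP → GD

Visit order: GL, HJ, XJ, AV, YH, PF, UC, SI, JU, ON, CL, AP, WW, NN, OK, ZP, GD

ON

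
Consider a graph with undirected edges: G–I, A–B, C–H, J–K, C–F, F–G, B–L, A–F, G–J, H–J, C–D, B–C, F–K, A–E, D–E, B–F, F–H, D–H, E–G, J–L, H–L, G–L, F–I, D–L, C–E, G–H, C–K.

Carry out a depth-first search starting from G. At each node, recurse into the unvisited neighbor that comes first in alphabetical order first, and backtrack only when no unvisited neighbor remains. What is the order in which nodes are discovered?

G, E, A, B, C, D, H, F, I, K, J, L

Visit G
G → E
E → A
A → B
B → C
C → D
D → H
H → F
F → I
F → K
K → J
J → L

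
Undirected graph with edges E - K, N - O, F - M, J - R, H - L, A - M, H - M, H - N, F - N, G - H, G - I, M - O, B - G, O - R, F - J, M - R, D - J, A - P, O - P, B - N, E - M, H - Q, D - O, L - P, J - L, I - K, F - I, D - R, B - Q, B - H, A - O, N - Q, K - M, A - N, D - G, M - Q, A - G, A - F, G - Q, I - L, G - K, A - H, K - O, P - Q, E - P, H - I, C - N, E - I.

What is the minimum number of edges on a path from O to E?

2

Level 0: O
Level 1: A, D, K, M, N, P, R
Level 2: B, C, E, F, G, H, I, J, L, Q
E first appears at level 2.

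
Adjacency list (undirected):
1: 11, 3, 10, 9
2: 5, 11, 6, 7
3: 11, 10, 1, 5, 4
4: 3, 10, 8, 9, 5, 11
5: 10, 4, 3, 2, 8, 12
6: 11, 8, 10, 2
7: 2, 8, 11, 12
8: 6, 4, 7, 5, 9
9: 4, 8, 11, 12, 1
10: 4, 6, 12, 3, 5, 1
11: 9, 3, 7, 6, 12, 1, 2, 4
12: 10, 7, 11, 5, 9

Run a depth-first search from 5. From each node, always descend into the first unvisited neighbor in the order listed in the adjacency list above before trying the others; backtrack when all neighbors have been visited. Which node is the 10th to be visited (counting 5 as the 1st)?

7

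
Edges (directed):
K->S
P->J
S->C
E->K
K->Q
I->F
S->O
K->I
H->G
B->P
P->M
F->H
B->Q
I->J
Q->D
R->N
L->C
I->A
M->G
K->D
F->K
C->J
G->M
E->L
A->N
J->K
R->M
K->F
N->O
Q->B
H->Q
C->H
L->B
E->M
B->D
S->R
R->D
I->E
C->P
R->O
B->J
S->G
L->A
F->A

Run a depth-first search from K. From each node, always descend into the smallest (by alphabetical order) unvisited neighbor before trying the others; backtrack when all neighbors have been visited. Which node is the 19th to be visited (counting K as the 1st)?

Visit K
K → D
K → F
F → A
A → N
N → O
F → H
H → G
G → M
H → Q
Q → B
B → J
B → P
K → I
I → E
E → L
L → C
K → S
S → R

Visit order: K, D, F, A, N, O, H, G, M, Q, B, J, P, I, E, L, C, S, R

R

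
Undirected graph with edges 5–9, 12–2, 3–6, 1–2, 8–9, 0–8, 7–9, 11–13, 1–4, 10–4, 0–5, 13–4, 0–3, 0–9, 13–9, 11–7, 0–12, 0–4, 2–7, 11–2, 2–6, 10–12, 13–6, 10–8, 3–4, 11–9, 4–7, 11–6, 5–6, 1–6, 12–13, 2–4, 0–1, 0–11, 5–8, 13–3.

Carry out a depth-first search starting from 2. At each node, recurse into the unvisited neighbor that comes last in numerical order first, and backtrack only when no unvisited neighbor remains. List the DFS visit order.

Visit 2
2 → 12
12 → 13
13 → 11
11 → 9
9 → 8
8 → 10
10 → 4
4 → 7
4 → 3
3 → 6
6 → 5
5 → 0
0 → 1

2 12 13 11 9 8 10 4 7 3 6 5 0 1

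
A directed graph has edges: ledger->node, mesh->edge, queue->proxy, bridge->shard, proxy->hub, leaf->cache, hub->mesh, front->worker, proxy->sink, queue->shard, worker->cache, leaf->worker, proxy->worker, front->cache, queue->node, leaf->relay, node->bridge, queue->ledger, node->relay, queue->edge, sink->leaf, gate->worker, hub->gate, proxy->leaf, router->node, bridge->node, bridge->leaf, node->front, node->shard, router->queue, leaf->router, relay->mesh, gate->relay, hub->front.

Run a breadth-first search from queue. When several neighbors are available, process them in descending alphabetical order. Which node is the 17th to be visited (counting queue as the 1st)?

gate

Visit queue; enqueue shard, proxy, node, ledger, edge → queue [shard, proxy, node, ledger, edge]
Visit shard → queue [proxy, node, ledger, edge]
Visit proxy; enqueue worker, sink, leaf, hub → queue [node, ledger, edge, worker, sink, leaf, hub]
Visit node; enqueue relay, front, bridge → queue [ledger, edge, worker, sink, leaf, hub, relay, front, bridge]
Visit ledger → queue [edge, worker, sink, leaf, hub, relay, front, bridge]
Visit edge → queue [worker, sink, leaf, hub, relay, front, bridge]
Visit worker; enqueue cache → queue [sink, leaf, hub, relay, front, bridge, cache]
Visit sink → queue [leaf, hub, relay, front, bridge, cache]
Visit leaf; enqueue router → queue [hub, relay, front, bridge, cache, router]
Visit hub; enqueue mesh, gate → queue [relay, front, bridge, cache, router, mesh, gate]
Visit relay → queue [front, bridge, cache, router, mesh, gate]
Visit front → queue [bridge, cache, router, mesh, gate]
Visit bridge → queue [cache, router, mesh, gate]
Visit cache → queue [router, mesh, gate]
Visit router → queue [mesh, gate]
Visit mesh → queue [gate]
Visit gate → queue []

Visit order: queue, shard, proxy, node, ledger, edge, worker, sink, leaf, hub, relay, front, bridge, cache, router, mesh, gate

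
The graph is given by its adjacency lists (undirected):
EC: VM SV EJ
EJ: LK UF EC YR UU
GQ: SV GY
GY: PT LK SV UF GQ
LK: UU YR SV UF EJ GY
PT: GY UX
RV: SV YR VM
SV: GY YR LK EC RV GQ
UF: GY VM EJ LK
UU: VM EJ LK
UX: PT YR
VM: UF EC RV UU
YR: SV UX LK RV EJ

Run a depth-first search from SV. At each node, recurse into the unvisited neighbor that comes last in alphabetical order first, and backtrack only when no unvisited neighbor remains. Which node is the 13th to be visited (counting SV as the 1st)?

Visit SV
SV → YR
YR → UX
UX → PT
PT → GY
GY → UF
UF → VM
VM → UU
UU → LK
LK → EJ
EJ → EC
VM → RV
GY → GQ

Visit order: SV, YR, UX, PT, GY, UF, VM, UU, LK, EJ, EC, RV, GQ

GQ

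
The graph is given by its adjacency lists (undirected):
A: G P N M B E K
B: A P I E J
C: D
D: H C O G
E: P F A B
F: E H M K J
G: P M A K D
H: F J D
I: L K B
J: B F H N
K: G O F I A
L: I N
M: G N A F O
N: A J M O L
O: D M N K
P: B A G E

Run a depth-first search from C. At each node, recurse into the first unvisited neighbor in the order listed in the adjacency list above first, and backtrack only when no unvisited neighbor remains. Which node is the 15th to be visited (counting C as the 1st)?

I

Visit C
C → D
D → H
H → F
F → E
E → P
P → B
B → A
A → G
G → M
M → N
N → J
N → O
O → K
K → I
I → L

Visit order: C, D, H, F, E, P, B, A, G, M, N, J, O, K, I, L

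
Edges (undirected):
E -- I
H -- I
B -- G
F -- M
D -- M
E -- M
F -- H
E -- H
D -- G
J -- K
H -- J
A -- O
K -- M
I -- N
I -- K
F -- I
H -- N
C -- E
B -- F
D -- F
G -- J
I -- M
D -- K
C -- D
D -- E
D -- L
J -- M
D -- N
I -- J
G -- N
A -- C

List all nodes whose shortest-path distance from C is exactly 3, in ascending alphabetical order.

B, J

Level 0: C
Level 1: A, D, E
Level 2: F, G, H, I, K, L, M, N, O
Level 3: B, J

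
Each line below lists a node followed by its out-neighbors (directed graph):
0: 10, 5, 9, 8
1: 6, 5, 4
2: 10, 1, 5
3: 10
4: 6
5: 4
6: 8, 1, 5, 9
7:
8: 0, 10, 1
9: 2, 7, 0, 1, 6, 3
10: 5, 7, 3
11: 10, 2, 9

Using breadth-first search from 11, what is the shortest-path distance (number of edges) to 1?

Level 0: 11
Level 1: 2, 9, 10
Level 2: 0, 1, 3, 5, 6, 7
Level 3: 4, 8
1 first appears at level 2.

2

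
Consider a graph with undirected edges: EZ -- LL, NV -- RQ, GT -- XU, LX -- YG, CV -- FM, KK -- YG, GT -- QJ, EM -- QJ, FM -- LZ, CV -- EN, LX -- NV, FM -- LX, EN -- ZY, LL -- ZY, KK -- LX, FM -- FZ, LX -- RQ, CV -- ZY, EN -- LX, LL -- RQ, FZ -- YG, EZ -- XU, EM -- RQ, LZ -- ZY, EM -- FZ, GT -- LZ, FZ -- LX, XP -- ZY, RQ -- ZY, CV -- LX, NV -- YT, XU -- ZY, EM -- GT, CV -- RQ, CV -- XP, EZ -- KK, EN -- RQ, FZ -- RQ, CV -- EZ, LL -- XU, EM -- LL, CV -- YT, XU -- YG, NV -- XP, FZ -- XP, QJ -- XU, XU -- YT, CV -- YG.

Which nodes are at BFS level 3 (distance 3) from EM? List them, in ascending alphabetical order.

Level 0: EM
Level 1: FZ, GT, LL, QJ, RQ
Level 2: CV, EN, EZ, FM, LX, LZ, NV, XP, XU, YG, ZY
Level 3: KK, YT

KK, YT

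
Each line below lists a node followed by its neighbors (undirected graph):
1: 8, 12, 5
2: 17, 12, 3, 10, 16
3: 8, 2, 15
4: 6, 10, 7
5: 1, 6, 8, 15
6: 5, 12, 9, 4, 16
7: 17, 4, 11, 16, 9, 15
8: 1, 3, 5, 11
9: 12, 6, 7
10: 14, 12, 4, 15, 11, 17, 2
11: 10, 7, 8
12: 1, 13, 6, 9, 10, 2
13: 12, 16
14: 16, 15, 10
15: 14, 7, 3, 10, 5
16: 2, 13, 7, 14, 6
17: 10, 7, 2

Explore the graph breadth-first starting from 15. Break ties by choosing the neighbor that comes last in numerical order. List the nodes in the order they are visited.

Visit 15; enqueue 14, 10, 7, 5, 3 → queue [14, 10, 7, 5, 3]
Visit 14; enqueue 16 → queue [10, 7, 5, 3, 16]
Visit 10; enqueue 17, 12, 11, 4, 2 → queue [7, 5, 3, 16, 17, 12, 11, 4, 2]
Visit 7; enqueue 9 → queue [5, 3, 16, 17, 12, 11, 4, 2, 9]
Visit 5; enqueue 8, 6, 1 → queue [3, 16, 17, 12, 11, 4, 2, 9, 8, 6, 1]
Visit 3 → queue [16, 17, 12, 11, 4, 2, 9, 8, 6, 1]
Visit 16; enqueue 13 → queue [17, 12, 11, 4, 2, 9, 8, 6, 1, 13]
Visit 17 → queue [12, 11, 4, 2, 9, 8, 6, 1, 13]
Visit 12 → queue [11, 4, 2, 9, 8, 6, 1, 13]
Visit 11 → queue [4, 2, 9, 8, 6, 1, 13]
Visit 4 → queue [2, 9, 8, 6, 1, 13]
Visit 2 → queue [9, 8, 6, 1, 13]
Visit 9 → queue [8, 6, 1, 13]
Visit 8 → queue [6, 1, 13]
Visit 6 → queue [1, 13]
Visit 1 → queue [13]
Visit 13 → queue []

15 -> 14 -> 10 -> 7 -> 5 -> 3 -> 16 -> 17 -> 12 -> 11 -> 4 -> 2 -> 9 -> 8 -> 6 -> 1 -> 13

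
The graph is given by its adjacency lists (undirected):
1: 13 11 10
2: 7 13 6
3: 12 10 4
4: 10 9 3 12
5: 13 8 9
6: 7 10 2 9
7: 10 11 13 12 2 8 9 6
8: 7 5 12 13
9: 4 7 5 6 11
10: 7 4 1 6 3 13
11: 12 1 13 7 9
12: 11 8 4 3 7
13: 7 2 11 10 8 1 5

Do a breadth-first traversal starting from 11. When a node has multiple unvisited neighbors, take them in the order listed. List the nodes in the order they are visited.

Visit 11; enqueue 12, 1, 13, 7, 9 → queue [12, 1, 13, 7, 9]
Visit 12; enqueue 8, 4, 3 → queue [1, 13, 7, 9, 8, 4, 3]
Visit 1; enqueue 10 → queue [13, 7, 9, 8, 4, 3, 10]
Visit 13; enqueue 2, 5 → queue [7, 9, 8, 4, 3, 10, 2, 5]
Visit 7; enqueue 6 → queue [9, 8, 4, 3, 10, 2, 5, 6]
Visit 9 → queue [8, 4, 3, 10, 2, 5, 6]
Visit 8 → queue [4, 3, 10, 2, 5, 6]
Visit 4 → queue [3, 10, 2, 5, 6]
Visit 3 → queue [10, 2, 5, 6]
Visit 10 → queue [2, 5, 6]
Visit 2 → queue [5, 6]
Visit 5 → queue [6]
Visit 6 → queue []

11 12 1 13 7 9 8 4 3 10 2 5 6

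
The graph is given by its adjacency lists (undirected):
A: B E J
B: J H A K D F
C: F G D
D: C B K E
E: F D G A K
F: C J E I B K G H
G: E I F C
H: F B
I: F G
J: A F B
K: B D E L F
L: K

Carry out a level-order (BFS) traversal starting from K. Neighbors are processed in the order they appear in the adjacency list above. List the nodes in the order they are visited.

K B D E L F J H A C G I

Visit K; enqueue B, D, E, L, F → queue [B, D, E, L, F]
Visit B; enqueue J, H, A → queue [D, E, L, F, J, H, A]
Visit D; enqueue C → queue [E, L, F, J, H, A, C]
Visit E; enqueue G → queue [L, F, J, H, A, C, G]
Visit L → queue [F, J, H, A, C, G]
Visit F; enqueue I → queue [J, H, A, C, G, I]
Visit J → queue [H, A, C, G, I]
Visit H → queue [A, C, G, I]
Visit A → queue [C, G, I]
Visit C → queue [G, I]
Visit G → queue [I]
Visit I → queue []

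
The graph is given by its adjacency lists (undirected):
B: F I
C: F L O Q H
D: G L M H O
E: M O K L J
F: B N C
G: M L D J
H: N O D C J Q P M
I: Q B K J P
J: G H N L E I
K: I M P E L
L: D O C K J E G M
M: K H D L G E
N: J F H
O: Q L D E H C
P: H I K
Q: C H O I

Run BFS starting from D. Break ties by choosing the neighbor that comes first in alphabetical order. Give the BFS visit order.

Visit D; enqueue G, H, L, M, O → queue [G, H, L, M, O]
Visit G; enqueue J → queue [H, L, M, O, J]
Visit H; enqueue C, N, P, Q → queue [L, M, O, J, C, N, P, Q]
Visit L; enqueue E, K → queue [M, O, J, C, N, P, Q, E, K]
Visit M → queue [O, J, C, N, P, Q, E, K]
Visit O → queue [J, C, N, P, Q, E, K]
Visit J; enqueue I → queue [C, N, P, Q, E, K, I]
Visit C; enqueue F → queue [N, P, Q, E, K, I, F]
Visit N → queue [P, Q, E, K, I, F]
Visit P → queue [Q, E, K, I, F]
Visit Q → queue [E, K, I, F]
Visit E → queue [K, I, F]
Visit K → queue [I, F]
Visit I; enqueue B → queue [F, B]
Visit F → queue [B]
Visit B → queue []

D → G → H → L → M → O → J → C → N → P → Q → E → K → I → F → B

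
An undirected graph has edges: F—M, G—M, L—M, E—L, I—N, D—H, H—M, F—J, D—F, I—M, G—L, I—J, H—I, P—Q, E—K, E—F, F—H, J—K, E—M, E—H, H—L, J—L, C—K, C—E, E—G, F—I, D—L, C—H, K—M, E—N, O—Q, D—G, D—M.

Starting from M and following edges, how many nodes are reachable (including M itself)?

BFS from M visits: M, D, E, F, G, H, I, K, L, C, N, J
Reachable nodes: 12 of 15 total.

12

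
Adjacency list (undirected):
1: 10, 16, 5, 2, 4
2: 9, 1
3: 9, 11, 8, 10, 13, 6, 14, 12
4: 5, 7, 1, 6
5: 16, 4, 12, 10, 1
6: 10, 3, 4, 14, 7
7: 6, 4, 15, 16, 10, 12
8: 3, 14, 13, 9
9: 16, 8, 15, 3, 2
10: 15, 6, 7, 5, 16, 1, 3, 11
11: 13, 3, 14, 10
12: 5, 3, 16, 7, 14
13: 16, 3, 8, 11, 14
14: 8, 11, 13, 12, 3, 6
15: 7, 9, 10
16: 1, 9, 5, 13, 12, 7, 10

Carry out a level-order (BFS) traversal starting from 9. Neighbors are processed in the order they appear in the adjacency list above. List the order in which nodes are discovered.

Visit 9; enqueue 16, 8, 15, 3, 2 → queue [16, 8, 15, 3, 2]
Visit 16; enqueue 1, 5, 13, 12, 7, 10 → queue [8, 15, 3, 2, 1, 5, 13, 12, 7, 10]
Visit 8; enqueue 14 → queue [15, 3, 2, 1, 5, 13, 12, 7, 10, 14]
Visit 15 → queue [3, 2, 1, 5, 13, 12, 7, 10, 14]
Visit 3; enqueue 11, 6 → queue [2, 1, 5, 13, 12, 7, 10, 14, 11, 6]
Visit 2 → queue [1, 5, 13, 12, 7, 10, 14, 11, 6]
Visit 1; enqueue 4 → queue [5, 13, 12, 7, 10, 14, 11, 6, 4]
Visit 5 → queue [13, 12, 7, 10, 14, 11, 6, 4]
Visit 13 → queue [12, 7, 10, 14, 11, 6, 4]
Visit 12 → queue [7, 10, 14, 11, 6, 4]
Visit 7 → queue [10, 14, 11, 6, 4]
Visit 10 → queue [14, 11, 6, 4]
Visit 14 → queue [11, 6, 4]
Visit 11 → queue [6, 4]
Visit 6 → queue [4]
Visit 4 → queue []

9 16 8 15 3 2 1 5 13 12 7 10 14 11 6 4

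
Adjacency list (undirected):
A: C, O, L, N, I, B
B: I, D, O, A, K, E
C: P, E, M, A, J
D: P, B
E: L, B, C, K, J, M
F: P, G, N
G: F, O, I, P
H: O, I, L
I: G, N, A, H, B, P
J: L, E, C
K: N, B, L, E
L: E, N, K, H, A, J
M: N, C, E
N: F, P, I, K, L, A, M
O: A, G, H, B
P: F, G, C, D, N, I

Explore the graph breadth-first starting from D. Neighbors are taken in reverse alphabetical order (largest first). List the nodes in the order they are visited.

Visit D; enqueue P, B → queue [P, B]
Visit P; enqueue N, I, G, F, C → queue [B, N, I, G, F, C]
Visit B; enqueue O, K, E, A → queue [N, I, G, F, C, O, K, E, A]
Visit N; enqueue M, L → queue [I, G, F, C, O, K, E, A, M, L]
Visit I; enqueue H → queue [G, F, C, O, K, E, A, M, L, H]
Visit G → queue [F, C, O, K, E, A, M, L, H]
Visit F → queue [C, O, K, E, A, M, L, H]
Visit C; enqueue J → queue [O, K, E, A, M, L, H, J]
Visit O → queue [K, E, A, M, L, H, J]
Visit K → queue [E, A, M, L, H, J]
Visit E → queue [A, M, L, H, J]
Visit A → queue [M, L, H, J]
Visit M → queue [L, H, J]
Visit L → queue [H, J]
Visit H → queue [J]
Visit J → queue []

D → P → B → N → I → G → F → C → O → K → E → A → M → L → H → J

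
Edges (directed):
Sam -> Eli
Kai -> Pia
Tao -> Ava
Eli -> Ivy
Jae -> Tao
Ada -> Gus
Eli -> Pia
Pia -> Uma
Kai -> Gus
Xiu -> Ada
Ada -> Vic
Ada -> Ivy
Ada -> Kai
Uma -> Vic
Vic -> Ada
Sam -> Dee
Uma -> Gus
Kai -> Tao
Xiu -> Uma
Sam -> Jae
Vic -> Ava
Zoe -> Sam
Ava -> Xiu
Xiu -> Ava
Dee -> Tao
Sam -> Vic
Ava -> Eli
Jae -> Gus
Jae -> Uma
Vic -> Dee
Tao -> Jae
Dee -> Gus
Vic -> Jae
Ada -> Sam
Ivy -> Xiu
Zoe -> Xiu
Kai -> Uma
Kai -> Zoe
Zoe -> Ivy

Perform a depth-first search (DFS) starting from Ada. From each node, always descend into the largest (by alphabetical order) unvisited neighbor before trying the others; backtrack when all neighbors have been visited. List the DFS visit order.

Visit Ada
Ada → Vic
Vic → Jae
Jae → Uma
Uma → Gus
Jae → Tao
Tao → Ava
Ava → Xiu
Ava → Eli
Eli → Pia
Eli → Ivy
Vic → Dee
Ada → Sam
Ada → Kai
Kai → Zoe

Ada, Vic, Jae, Uma, Gus, Tao, Ava, Xiu, Eli, Pia, Ivy, Dee, Sam, Kai, Zoe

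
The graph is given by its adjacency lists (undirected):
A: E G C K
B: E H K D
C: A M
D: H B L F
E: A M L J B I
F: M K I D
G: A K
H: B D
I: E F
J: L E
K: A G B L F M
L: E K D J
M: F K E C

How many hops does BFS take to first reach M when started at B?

2

Level 0: B
Level 1: D, E, H, K
Level 2: A, F, G, I, J, L, M
Level 3: C
M first appears at level 2.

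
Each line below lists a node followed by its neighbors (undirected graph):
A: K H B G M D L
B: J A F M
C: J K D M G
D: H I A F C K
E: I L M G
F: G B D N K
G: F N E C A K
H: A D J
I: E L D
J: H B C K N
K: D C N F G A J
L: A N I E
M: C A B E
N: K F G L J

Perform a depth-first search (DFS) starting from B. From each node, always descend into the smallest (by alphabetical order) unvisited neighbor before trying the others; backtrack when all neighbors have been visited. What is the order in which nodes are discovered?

Visit B
B → A
A → D
D → C
C → G
G → E
E → I
I → L
L → N
N → F
F → K
K → J
J → H
E → M

B -> A -> D -> C -> G -> E -> I -> L -> N -> F -> K -> J -> H -> M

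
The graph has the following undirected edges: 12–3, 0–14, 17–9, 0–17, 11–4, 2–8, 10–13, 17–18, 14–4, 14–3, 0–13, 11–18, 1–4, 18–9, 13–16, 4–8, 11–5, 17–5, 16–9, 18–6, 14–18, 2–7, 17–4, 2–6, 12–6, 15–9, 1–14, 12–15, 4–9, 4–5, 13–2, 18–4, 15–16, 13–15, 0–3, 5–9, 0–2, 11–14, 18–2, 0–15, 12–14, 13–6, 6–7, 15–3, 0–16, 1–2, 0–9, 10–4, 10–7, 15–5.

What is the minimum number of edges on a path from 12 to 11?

Level 0: 12
Level 1: 3, 6, 14, 15
Level 2: 0, 1, 2, 4, 5, 7, 9, 11, 13, 16, 18
Level 3: 8, 10, 17
11 first appears at level 2.

2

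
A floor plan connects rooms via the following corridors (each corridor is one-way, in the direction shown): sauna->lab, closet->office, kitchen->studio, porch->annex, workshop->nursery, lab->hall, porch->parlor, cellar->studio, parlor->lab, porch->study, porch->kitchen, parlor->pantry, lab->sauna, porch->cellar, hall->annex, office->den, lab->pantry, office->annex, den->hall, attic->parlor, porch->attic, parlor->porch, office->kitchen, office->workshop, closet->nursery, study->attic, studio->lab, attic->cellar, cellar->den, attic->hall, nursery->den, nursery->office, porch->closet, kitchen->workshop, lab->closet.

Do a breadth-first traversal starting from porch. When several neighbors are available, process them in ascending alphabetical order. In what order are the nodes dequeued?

Visit porch; enqueue annex, attic, cellar, closet, kitchen, parlor, study → queue [annex, attic, cellar, closet, kitchen, parlor, study]
Visit annex → queue [attic, cellar, closet, kitchen, parlor, study]
Visit attic; enqueue hall → queue [cellar, closet, kitchen, parlor, study, hall]
Visit cellar; enqueue den, studio → queue [closet, kitchen, parlor, study, hall, den, studio]
Visit closet; enqueue nursery, office → queue [kitchen, parlor, study, hall, den, studio, nursery, office]
Visit kitchen; enqueue workshop → queue [parlor, study, hall, den, studio, nursery, office, workshop]
Visit parlor; enqueue lab, pantry → queue [study, hall, den, studio, nursery, office, workshop, lab, pantry]
Visit study → queue [hall, den, studio, nursery, office, workshop, lab, pantry]
Visit hall → queue [den, studio, nursery, office, workshop, lab, pantry]
Visit den → queue [studio, nursery, office, workshop, lab, pantry]
Visit studio → queue [nursery, office, workshop, lab, pantry]
Visit nursery → queue [office, workshop, lab, pantry]
Visit office → queue [workshop, lab, pantry]
Visit workshop → queue [lab, pantry]
Visit lab; enqueue sauna → queue [pantry, sauna]
Visit pantry → queue [sauna]
Visit sauna → queue []

porch, annex, attic, cellar, closet, kitchen, parlor, study, hall, den, studio, nursery, office, workshop, lab, pantry, sauna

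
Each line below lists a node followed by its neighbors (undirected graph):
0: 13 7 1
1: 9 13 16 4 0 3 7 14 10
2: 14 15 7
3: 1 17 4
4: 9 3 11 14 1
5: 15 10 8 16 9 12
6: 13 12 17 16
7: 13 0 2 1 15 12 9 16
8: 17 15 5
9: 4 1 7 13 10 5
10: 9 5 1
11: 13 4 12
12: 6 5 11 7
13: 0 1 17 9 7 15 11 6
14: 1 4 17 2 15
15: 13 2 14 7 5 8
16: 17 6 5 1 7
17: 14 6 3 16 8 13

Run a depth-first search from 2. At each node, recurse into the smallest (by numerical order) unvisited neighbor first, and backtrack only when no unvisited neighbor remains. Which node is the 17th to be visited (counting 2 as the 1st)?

14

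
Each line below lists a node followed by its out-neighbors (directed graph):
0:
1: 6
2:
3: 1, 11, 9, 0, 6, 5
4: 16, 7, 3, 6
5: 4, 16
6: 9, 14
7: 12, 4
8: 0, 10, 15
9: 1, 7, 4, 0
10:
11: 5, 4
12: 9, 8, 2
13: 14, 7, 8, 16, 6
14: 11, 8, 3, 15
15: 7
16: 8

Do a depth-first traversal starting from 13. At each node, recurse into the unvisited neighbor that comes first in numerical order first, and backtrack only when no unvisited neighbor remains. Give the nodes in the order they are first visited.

13 -> 6 -> 9 -> 0 -> 1 -> 4 -> 3 -> 5 -> 16 -> 8 -> 10 -> 15 -> 7 -> 12 -> 2 -> 11 -> 14

Visit 13
13 → 6
6 → 9
9 → 0
9 → 1
9 → 4
4 → 3
3 → 5
5 → 16
16 → 8
8 → 10
8 → 15
15 → 7
7 → 12
12 → 2
3 → 11
6 → 14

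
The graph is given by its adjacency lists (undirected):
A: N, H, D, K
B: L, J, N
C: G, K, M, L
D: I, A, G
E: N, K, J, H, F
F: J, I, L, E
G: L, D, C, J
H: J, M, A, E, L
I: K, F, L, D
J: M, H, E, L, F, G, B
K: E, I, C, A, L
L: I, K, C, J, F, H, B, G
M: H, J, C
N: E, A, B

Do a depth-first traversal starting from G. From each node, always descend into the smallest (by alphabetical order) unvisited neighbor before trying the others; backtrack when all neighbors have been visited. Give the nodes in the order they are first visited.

Visit G
G → C
C → K
K → A
A → D
D → I
I → F
F → E
E → H
H → J
J → B
B → L
B → N
J → M

G, C, K, A, D, I, F, E, H, J, B, L, N, M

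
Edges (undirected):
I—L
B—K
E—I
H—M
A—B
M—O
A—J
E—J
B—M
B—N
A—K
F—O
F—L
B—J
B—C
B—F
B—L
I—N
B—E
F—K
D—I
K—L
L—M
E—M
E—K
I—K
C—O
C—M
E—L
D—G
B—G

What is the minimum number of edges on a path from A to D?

Level 0: A
Level 1: B, J, K
Level 2: C, E, F, G, I, L, M, N
Level 3: D, H, O
D first appears at level 3.

3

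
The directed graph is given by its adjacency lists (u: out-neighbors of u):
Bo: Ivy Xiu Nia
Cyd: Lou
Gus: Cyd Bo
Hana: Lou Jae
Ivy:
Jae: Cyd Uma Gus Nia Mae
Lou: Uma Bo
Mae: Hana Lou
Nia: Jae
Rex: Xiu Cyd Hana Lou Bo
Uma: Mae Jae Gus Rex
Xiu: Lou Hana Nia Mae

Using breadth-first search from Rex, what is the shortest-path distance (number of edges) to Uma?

2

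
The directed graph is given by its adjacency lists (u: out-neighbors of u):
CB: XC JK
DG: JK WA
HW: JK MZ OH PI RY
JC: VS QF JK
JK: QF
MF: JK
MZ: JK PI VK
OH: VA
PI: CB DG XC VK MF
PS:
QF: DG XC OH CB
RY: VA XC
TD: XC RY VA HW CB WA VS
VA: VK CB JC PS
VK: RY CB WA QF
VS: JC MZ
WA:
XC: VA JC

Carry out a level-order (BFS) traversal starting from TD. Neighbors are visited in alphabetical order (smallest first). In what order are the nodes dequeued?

TD -> CB -> HW -> RY -> VA -> VS -> WA -> XC -> JK -> MZ -> OH -> PI -> JC -> PS -> VK -> QF -> DG -> MF

Visit TD; enqueue CB, HW, RY, VA, VS, WA, XC → queue [CB, HW, RY, VA, VS, WA, XC]
Visit CB; enqueue JK → queue [HW, RY, VA, VS, WA, XC, JK]
Visit HW; enqueue MZ, OH, PI → queue [RY, VA, VS, WA, XC, JK, MZ, OH, PI]
Visit RY → queue [VA, VS, WA, XC, JK, MZ, OH, PI]
Visit VA; enqueue JC, PS, VK → queue [VS, WA, XC, JK, MZ, OH, PI, JC, PS, VK]
Visit VS → queue [WA, XC, JK, MZ, OH, PI, JC, PS, VK]
Visit WA → queue [XC, JK, MZ, OH, PI, JC, PS, VK]
Visit XC → queue [JK, MZ, OH, PI, JC, PS, VK]
Visit JK; enqueue QF → queue [MZ, OH, PI, JC, PS, VK, QF]
Visit MZ → queue [OH, PI, JC, PS, VK, QF]
Visit OH → queue [PI, JC, PS, VK, QF]
Visit PI; enqueue DG, MF → queue [JC, PS, VK, QF, DG, MF]
Visit JC → queue [PS, VK, QF, DG, MF]
Visit PS → queue [VK, QF, DG, MF]
Visit VK → queue [QF, DG, MF]
Visit QF → queue [DG, MF]
Visit DG → queue [MF]
Visit MF → queue []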